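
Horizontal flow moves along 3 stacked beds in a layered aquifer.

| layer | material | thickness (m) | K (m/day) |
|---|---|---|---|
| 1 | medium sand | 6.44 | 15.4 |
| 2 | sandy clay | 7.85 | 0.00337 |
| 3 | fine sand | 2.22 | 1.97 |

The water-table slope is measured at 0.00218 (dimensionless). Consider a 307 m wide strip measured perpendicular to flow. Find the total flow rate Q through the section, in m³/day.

69.3

Flow is parallel to layering, so each bed carries its own Darcy discharge and the transmissivities add.
Σ(K_i·b_i) = 15.4×6.44 + 0.00337×7.85 + 1.97×2.22 = 103.6 m²/day.
Hydraulic gradient i = 0.00218.
Q = Σ(K_i·b_i) · W · i = 103.6 × 307 × 0.002180 = 69.32 m³/day.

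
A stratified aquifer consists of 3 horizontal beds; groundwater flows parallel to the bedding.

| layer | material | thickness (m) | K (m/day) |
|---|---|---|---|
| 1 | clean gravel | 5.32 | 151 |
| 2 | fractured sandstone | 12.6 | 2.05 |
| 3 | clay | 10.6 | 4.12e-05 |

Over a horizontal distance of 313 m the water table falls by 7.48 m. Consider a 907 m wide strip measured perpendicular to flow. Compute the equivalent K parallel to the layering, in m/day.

Flow is parallel to layering, so each bed carries its own Darcy discharge and the transmissivities add.
Σ(K_i·b_i) = 151×5.32 + 2.05×12.6 + 4.12e-05×10.6 = 829.2 m²/day.
Total thickness b = 28.52 m, so K_eq = Σ(K_i·b_i)/b = 29.07 m/day.

29.1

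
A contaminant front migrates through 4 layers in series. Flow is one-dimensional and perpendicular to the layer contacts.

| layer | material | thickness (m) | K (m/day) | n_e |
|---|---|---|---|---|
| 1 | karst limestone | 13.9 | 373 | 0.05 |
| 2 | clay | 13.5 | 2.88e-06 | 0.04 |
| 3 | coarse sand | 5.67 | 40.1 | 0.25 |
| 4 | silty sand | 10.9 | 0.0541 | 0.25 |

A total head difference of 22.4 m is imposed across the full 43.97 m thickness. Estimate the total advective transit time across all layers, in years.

3080

With flow normal to the layers, continuity requires the same specific discharge q through every layer.
Σ(b_i/K_i) = 13.9/373 + 13.5/2.88e-06 + 5.67/40.1 + 10.9/0.0541 = 4.688e+06 d.
q = Δh / Σ(b_i/K_i) = 22.4 / 4.688e+06 = 4.778e-06 m/day.
In each layer the seepage velocity is v_i = q/n_i, so the layer transit time is t_i = b_i·n_i / q:
  layer 1 (karst limestone): t_1 = 13.9 × 0.05 / 4.778e-06 = 1.454e+05 d
  layer 2 (clay): t_2 = 13.5 × 0.04 / 4.778e-06 = 1.130e+05 d
  layer 3 (coarse sand): t_3 = 5.67 × 0.25 / 4.778e-06 = 2.966e+05 d
  layer 4 (silty sand): t_4 = 10.9 × 0.25 / 4.778e-06 = 5.703e+05 d
Total t = Σ t_i = 1.125e+06 days = 3081 years.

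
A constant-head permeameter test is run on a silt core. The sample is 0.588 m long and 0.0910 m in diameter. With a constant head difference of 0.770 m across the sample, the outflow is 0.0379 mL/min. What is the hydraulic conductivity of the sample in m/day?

Cross-sectional area A = π·(d/2)² = π × (0.0910/2)² = 0.006504 m².
Convert discharge: 0.0379 mL/min = 6.317e-10 m³/s.
Darcy's law rearranged: K = Q·L / (A·Δh) = 6.317e-10 × 0.588 / (0.006504 × 0.770) = 7.417e-08 m/s = 0.006408 m/day.

0.00641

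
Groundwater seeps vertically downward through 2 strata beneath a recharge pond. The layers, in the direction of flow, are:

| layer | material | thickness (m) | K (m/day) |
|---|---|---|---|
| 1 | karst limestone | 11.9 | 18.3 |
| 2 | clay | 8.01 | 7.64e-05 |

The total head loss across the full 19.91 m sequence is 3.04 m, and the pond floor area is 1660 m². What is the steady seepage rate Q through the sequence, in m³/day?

Flow is perpendicular to layering, so the layers act in series and the equivalent K is the thickness-weighted harmonic mean.
Total thickness L = 11.9 + 8.01 = 19.91 m.
Σ(b_i/K_i) = 11.9/18.3 + 8.01/7.64e-05 = 1.048e+05 d.
K_eq = L / Σ(b_i/K_i) = 19.91 / 1.048e+05 = 0.0001899 m/day.
Q = K_eq · A · (Δh/L) = 0.0001899 × 1660 × (3.04/19.91) = 0.04813 m³/day.

0.0481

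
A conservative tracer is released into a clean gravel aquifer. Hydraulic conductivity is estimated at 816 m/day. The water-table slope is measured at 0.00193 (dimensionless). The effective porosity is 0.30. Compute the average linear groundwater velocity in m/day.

Hydraulic gradient i = 0.00193.
Darcy flux q = K · i = 816.0 × 0.001930 = 1.575 m/day.
Seepage velocity v = q / n_e = 1.575 / 0.30 = 5.250 m/day.

5.25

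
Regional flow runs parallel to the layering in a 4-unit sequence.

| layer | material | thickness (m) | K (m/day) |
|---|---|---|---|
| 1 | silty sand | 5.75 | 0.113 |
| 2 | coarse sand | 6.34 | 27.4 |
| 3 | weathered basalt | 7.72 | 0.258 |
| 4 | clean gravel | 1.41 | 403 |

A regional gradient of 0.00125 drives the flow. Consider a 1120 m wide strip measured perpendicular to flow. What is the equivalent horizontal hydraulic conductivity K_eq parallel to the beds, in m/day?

35.1

Flow is parallel to layering, so each bed carries its own Darcy discharge and the transmissivities add.
Σ(K_i·b_i) = 0.113×5.75 + 27.4×6.34 + 0.258×7.72 + 403×1.41 = 744.6 m²/day.
Total thickness b = 21.22 m, so K_eq = Σ(K_i·b_i)/b = 35.09 m/day.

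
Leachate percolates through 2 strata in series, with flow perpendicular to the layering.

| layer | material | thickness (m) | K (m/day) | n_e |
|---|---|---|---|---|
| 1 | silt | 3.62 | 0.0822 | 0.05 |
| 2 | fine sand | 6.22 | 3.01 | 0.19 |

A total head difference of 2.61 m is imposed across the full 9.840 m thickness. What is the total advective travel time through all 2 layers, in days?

24.1

With flow normal to the layers, continuity requires the same specific discharge q through every layer.
Σ(b_i/K_i) = 3.62/0.0822 + 6.22/3.01 = 46.11 d.
q = Δh / Σ(b_i/K_i) = 2.61 / 46.11 = 0.05661 m/day.
In each layer the seepage velocity is v_i = q/n_i, so the layer transit time is t_i = b_i·n_i / q:
  layer 1 (silt): t_1 = 3.62 × 0.05 / 0.05661 = 3.197 d
  layer 2 (fine sand): t_2 = 6.22 × 0.19 / 0.05661 = 20.88 d
Total t = Σ t_i = 24.07 days.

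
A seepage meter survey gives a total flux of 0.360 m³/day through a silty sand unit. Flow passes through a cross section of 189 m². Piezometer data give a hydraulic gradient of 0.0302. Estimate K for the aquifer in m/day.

Hydraulic gradient i = 0.0302.
From Q = K·A·i, K = Q / (A·i) = 0.360 / (189.0 × 0.03020) = 0.06307 m/day.

0.0631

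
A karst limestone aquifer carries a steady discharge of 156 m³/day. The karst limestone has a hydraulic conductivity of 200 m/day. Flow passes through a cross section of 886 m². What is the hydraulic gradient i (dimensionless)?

From Q = K·A·i, i = Q / (K·A) = 156 / (200.0 × 886.0) = 0.0008804.

0.000880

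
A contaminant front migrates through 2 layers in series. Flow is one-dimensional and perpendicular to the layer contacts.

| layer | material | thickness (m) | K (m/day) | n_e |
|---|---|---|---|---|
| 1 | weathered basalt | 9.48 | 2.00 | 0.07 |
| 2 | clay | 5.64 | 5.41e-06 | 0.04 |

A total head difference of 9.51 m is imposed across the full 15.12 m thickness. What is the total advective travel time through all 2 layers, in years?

With flow normal to the layers, continuity requires the same specific discharge q through every layer.
Σ(b_i/K_i) = 9.48/2.00 + 5.64/5.41e-06 = 1.043e+06 d.
q = Δh / Σ(b_i/K_i) = 9.51 / 1.043e+06 = 9.122e-06 m/day.
In each layer the seepage velocity is v_i = q/n_i, so the layer transit time is t_i = b_i·n_i / q:
  layer 1 (weathered basalt): t_1 = 9.48 × 0.07 / 9.122e-06 = 72746 d
  layer 2 (clay): t_2 = 5.64 × 0.04 / 9.122e-06 = 24731 d
Total t = Σ t_i = 97477 days = 266.9 years.

267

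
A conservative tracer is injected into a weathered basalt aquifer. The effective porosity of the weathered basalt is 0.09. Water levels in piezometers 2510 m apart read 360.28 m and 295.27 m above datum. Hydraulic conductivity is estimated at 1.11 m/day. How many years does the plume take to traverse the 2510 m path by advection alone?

21.5

Hydraulic gradient i = (360.28 − 295.27) / 2510 = 65.01 / 2510 = 0.02590.
Darcy flux q = K · i = 1.110 × 0.02590 = 0.02875 m/day.
Seepage velocity v = q / n_e = 0.02875 / 0.09 = 0.3194 m/day.
Travel time t = L / v = 2510 / 0.3194 = 7858 days = 21.51 years.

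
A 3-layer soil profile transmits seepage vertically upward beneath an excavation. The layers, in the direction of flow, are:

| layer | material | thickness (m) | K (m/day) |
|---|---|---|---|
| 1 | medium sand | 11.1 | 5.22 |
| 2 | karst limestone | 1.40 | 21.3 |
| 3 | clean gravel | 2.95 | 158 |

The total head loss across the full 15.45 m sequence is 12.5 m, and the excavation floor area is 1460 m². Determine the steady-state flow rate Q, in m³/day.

8250

Flow is perpendicular to layering, so the layers act in series and the equivalent K is the thickness-weighted harmonic mean.
Total thickness L = 11.1 + 1.40 + 2.95 = 15.45 m.
Σ(b_i/K_i) = 11.1/5.22 + 1.40/21.3 + 2.95/158 = 2.211 d.
K_eq = L / Σ(b_i/K_i) = 15.45 / 2.211 = 6.988 m/day.
Q = K_eq · A · (Δh/L) = 6.988 × 1460 × (12.5/15.45) = 8255 m³/day.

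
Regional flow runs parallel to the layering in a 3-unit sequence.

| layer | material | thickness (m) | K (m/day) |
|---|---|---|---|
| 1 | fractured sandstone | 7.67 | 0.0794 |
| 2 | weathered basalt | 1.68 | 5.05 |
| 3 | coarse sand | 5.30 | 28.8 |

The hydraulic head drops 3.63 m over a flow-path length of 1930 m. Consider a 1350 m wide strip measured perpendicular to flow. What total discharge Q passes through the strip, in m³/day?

Flow is parallel to layering, so each bed carries its own Darcy discharge and the transmissivities add.
Σ(K_i·b_i) = 0.0794×7.67 + 5.05×1.68 + 28.8×5.30 = 161.7 m²/day.
Hydraulic gradient i = Δh / L = 3.63 / 1930 = 0.001881.
Q = Σ(K_i·b_i) · W · i = 161.7 × 1350 × 0.001881 = 410.7 m³/day.

411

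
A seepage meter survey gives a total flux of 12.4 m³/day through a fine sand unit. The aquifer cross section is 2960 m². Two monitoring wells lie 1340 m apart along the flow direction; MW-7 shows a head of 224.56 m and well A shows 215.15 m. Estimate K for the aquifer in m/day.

0.597

Hydraulic gradient i = (224.56 − 215.15) / 1340 = 9.41 / 1340 = 0.007022.
From Q = K·A·i, K = Q / (A·i) = 12.4 / (2960 × 0.007022) = 0.5965 m/day.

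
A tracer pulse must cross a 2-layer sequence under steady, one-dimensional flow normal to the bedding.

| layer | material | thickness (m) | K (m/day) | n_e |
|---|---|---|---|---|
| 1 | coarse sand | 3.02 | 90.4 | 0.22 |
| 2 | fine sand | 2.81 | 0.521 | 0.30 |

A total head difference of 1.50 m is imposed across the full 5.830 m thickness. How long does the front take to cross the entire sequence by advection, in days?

With flow normal to the layers, continuity requires the same specific discharge q through every layer.
Σ(b_i/K_i) = 3.02/90.4 + 2.81/0.521 = 5.427 d.
q = Δh / Σ(b_i/K_i) = 1.50 / 5.427 = 0.2764 m/day.
In each layer the seepage velocity is v_i = q/n_i, so the layer transit time is t_i = b_i·n_i / q:
  layer 1 (coarse sand): t_1 = 3.02 × 0.22 / 0.2764 = 2.404 d
  layer 2 (fine sand): t_2 = 2.81 × 0.30 / 0.2764 = 3.050 d
Total t = Σ t_i = 5.454 days.

5.45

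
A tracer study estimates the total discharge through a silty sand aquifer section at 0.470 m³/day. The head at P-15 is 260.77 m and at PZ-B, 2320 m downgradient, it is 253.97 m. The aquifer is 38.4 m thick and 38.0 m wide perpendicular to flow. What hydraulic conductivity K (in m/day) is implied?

Cross-sectional area A = 38.0 × 38.4 = 1459 m².
Hydraulic gradient i = (260.77 − 253.97) / 2320 = 6.8 / 2320 = 0.002931.
From Q = K·A·i, K = Q / (A·i) = 0.470 / (1459 × 0.002931) = 0.1099 m/day.

0.110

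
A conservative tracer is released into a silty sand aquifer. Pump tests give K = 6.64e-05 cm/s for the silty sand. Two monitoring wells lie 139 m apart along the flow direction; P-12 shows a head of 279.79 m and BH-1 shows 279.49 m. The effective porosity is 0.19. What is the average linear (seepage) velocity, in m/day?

Convert K: 6.64e-05 cm/s × 864 = 0.05737 m/day.
Hydraulic gradient i = (279.79 − 279.49) / 139 = 0.3 / 139 = 0.002158.
Darcy flux q = K · i = 0.05737 × 0.002158 = 0.0001238 m/day.
Seepage velocity v = q / n_e = 0.0001238 / 0.19 = 0.0006517 m/day.

0.000652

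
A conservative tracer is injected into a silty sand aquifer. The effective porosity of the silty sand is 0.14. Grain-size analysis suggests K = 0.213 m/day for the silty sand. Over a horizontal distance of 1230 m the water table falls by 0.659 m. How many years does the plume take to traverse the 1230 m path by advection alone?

Hydraulic gradient i = Δh / L = 0.659 / 1230 = 0.0005358.
Darcy flux q = K · i = 0.2130 × 0.0005358 = 0.0001141 m/day.
Seepage velocity v = q / n_e = 0.0001141 / 0.14 = 0.0008151 m/day.
Travel time t = L / v = 1230 / 0.0008151 = 1.509e+06 days = 4131 years.

4130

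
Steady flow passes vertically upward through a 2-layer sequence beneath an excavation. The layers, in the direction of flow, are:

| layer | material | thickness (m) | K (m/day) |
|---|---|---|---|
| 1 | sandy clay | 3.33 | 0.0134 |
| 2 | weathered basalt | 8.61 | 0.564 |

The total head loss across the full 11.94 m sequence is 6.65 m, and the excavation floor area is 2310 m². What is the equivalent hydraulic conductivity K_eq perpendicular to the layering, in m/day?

Flow is perpendicular to layering, so the layers act in series and the equivalent K is the thickness-weighted harmonic mean.
Total thickness L = 3.33 + 8.61 = 11.94 m.
Σ(b_i/K_i) = 3.33/0.0134 + 8.61/0.564 = 263.8 d.
K_eq = L / Σ(b_i/K_i) = 11.94 / 263.8 = 0.04527 m/day.

0.0453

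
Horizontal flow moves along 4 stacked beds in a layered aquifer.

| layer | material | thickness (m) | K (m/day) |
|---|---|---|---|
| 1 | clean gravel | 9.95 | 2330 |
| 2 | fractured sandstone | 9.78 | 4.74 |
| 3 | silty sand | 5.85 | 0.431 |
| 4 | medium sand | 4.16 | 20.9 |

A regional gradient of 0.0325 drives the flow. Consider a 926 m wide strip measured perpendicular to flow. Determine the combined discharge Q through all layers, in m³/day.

Flow is parallel to layering, so each bed carries its own Darcy discharge and the transmissivities add.
Σ(K_i·b_i) = 2330×9.95 + 4.74×9.78 + 0.431×5.85 + 20.9×4.16 = 23319 m²/day.
Hydraulic gradient i = 0.0325.
Q = Σ(K_i·b_i) · W · i = 23319 × 926 × 0.03250 = 7.018e+05 m³/day.

702000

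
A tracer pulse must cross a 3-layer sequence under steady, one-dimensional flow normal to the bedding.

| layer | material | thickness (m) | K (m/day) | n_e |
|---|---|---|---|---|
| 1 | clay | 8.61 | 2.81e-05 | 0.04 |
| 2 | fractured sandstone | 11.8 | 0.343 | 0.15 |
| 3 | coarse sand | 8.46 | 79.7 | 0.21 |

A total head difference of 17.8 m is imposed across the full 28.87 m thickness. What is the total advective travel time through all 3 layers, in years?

183

With flow normal to the layers, continuity requires the same specific discharge q through every layer.
Σ(b_i/K_i) = 8.61/2.81e-05 + 11.8/0.343 + 8.46/79.7 = 3.064e+05 d.
q = Δh / Σ(b_i/K_i) = 17.8 / 3.064e+05 = 5.809e-05 m/day.
In each layer the seepage velocity is v_i = q/n_i, so the layer transit time is t_i = b_i·n_i / q:
  layer 1 (clay): t_1 = 8.61 × 0.04 / 5.809e-05 = 5929 d
  layer 2 (fractured sandstone): t_2 = 11.8 × 0.15 / 5.809e-05 = 30472 d
  layer 3 (coarse sand): t_3 = 8.46 × 0.21 / 5.809e-05 = 30585 d
Total t = Σ t_i = 66986 days = 183.4 years.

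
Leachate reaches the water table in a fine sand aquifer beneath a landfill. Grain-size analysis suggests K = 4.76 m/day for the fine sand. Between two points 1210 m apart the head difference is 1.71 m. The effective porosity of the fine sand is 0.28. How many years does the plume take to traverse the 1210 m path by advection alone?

138

Hydraulic gradient i = Δh / L = 1.71 / 1210 = 0.001413.
Darcy flux q = K · i = 4.760 × 0.001413 = 0.006727 m/day.
Seepage velocity v = q / n_e = 0.006727 / 0.28 = 0.02402 m/day.
Travel time t = L / v = 1210 / 0.02402 = 50365 days = 137.9 years.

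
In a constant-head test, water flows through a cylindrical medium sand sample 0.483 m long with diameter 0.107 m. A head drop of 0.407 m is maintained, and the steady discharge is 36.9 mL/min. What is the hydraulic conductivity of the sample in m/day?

Cross-sectional area A = π·(d/2)² = π × (0.107/2)² = 0.008992 m².
Convert discharge: 36.9 mL/min = 6.150e-07 m³/s.
Darcy's law rearranged: K = Q·L / (A·Δh) = 6.150e-07 × 0.483 / (0.008992 × 0.407) = 8.117e-05 m/s = 7.013 m/day.

7.01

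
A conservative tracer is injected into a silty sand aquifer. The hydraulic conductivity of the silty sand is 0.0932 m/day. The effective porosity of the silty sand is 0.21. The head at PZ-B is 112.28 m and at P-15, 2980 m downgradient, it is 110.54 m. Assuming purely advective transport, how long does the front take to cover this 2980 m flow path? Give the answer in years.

31500

Hydraulic gradient i = (112.28 − 110.54) / 2980 = 1.74 / 2980 = 0.0005839.
Darcy flux q = K · i = 0.09320 × 0.0005839 = 5.442e-05 m/day.
Seepage velocity v = q / n_e = 5.442e-05 / 0.21 = 0.0002591 m/day.
Travel time t = L / v = 2980 / 0.0002591 = 1.150e+07 days = 31484 years.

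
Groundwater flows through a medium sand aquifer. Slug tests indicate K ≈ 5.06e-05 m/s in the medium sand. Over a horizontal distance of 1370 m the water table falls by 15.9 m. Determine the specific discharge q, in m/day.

Convert K: 5.06e-05 m/s × 86400 = 4.372 m/day.
Hydraulic gradient i = Δh / L = 15.9 / 1370 = 0.01161.
Specific discharge q = K · i = 4.372 × 0.01161 = 0.05074 m/day.

0.0507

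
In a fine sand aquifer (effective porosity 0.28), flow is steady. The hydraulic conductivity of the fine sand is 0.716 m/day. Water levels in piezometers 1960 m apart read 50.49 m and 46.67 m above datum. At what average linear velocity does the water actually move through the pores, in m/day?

Hydraulic gradient i = (50.49 − 46.67) / 1960 = 3.82 / 1960 = 0.001949.
Darcy flux q = K · i = 0.7160 × 0.001949 = 0.001395 m/day.
Seepage velocity v = q / n_e = 0.001395 / 0.28 = 0.004984 m/day.

0.00498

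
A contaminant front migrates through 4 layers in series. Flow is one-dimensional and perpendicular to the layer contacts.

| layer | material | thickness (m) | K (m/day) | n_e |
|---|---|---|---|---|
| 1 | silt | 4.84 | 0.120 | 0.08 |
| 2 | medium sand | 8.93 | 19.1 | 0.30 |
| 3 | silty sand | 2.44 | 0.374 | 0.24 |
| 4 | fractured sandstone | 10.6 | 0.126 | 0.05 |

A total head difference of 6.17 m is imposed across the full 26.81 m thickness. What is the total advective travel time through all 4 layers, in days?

With flow normal to the layers, continuity requires the same specific discharge q through every layer.
Σ(b_i/K_i) = 4.84/0.120 + 8.93/19.1 + 2.44/0.374 + 10.6/0.126 = 131.5 d.
q = Δh / Σ(b_i/K_i) = 6.17 / 131.5 = 0.04694 m/day.
In each layer the seepage velocity is v_i = q/n_i, so the layer transit time is t_i = b_i·n_i / q:
  layer 1 (silt): t_1 = 4.84 × 0.08 / 0.04694 = 8.249 d
  layer 2 (medium sand): t_2 = 8.93 × 0.30 / 0.04694 = 57.08 d
  layer 3 (silty sand): t_3 = 2.44 × 0.24 / 0.04694 = 12.48 d
  layer 4 (fractured sandstone): t_4 = 10.6 × 0.05 / 0.04694 = 11.29 d
Total t = Σ t_i = 89.09 days.

89.1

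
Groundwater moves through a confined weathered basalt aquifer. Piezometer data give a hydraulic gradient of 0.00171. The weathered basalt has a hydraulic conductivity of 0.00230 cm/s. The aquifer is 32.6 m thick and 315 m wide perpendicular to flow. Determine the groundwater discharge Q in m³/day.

Convert K: 0.00230 cm/s × 864 = 1.987 m/day.
Cross-sectional area A = 315 × 32.6 = 10269 m².
Hydraulic gradient i = 0.00171.
Darcy's law: Q = K · A · i = 1.987 × 10269 × 0.001710 = 34.90 m³/day.

34.9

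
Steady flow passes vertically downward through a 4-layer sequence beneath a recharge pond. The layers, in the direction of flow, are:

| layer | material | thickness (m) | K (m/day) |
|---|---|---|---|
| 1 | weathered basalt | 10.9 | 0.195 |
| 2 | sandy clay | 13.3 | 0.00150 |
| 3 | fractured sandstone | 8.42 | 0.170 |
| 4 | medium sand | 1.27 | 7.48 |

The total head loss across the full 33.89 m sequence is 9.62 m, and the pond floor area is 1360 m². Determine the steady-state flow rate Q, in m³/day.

Flow is perpendicular to layering, so the layers act in series and the equivalent K is the thickness-weighted harmonic mean.
Total thickness L = 10.9 + 13.3 + 8.42 + 1.27 = 33.89 m.
Σ(b_i/K_i) = 10.9/0.195 + 13.3/0.00150 + 8.42/0.170 + 1.27/7.48 = 8972 d.
K_eq = L / Σ(b_i/K_i) = 33.89 / 8972 = 0.003777 m/day.
Q = K_eq · A · (Δh/L) = 0.003777 × 1360 × (9.62/33.89) = 1.458 m³/day.

1.46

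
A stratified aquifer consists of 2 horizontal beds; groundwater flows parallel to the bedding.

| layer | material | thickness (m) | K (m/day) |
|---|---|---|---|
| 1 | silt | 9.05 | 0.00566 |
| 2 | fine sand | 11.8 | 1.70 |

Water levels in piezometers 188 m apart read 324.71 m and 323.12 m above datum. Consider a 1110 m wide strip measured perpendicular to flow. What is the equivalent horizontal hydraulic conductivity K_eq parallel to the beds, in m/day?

Flow is parallel to layering, so each bed carries its own Darcy discharge and the transmissivities add.
Σ(K_i·b_i) = 0.00566×9.05 + 1.70×11.8 = 20.11 m²/day.
Total thickness b = 20.85 m, so K_eq = Σ(K_i·b_i)/b = 0.9646 m/day.

0.965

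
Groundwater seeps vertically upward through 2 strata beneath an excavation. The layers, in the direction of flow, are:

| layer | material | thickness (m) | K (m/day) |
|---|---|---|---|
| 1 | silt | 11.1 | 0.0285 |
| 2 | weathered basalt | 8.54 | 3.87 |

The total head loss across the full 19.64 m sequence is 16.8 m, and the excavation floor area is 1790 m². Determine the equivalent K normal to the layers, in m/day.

0.0501

Flow is perpendicular to layering, so the layers act in series and the equivalent K is the thickness-weighted harmonic mean.
Total thickness L = 11.1 + 8.54 = 19.64 m.
Σ(b_i/K_i) = 11.1/0.0285 + 8.54/3.87 = 391.7 d.
K_eq = L / Σ(b_i/K_i) = 19.64 / 391.7 = 0.05014 m/day.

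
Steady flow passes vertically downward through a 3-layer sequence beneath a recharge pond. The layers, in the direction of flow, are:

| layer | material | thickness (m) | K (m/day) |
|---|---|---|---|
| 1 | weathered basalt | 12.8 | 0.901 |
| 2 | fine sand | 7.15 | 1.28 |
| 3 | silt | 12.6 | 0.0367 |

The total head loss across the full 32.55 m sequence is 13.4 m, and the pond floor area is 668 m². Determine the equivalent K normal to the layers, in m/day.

0.0896

Flow is perpendicular to layering, so the layers act in series and the equivalent K is the thickness-weighted harmonic mean.
Total thickness L = 12.8 + 7.15 + 12.6 = 32.55 m.
Σ(b_i/K_i) = 12.8/0.901 + 7.15/1.28 + 12.6/0.0367 = 363.1 d.
K_eq = L / Σ(b_i/K_i) = 32.55 / 363.1 = 0.08964 m/day.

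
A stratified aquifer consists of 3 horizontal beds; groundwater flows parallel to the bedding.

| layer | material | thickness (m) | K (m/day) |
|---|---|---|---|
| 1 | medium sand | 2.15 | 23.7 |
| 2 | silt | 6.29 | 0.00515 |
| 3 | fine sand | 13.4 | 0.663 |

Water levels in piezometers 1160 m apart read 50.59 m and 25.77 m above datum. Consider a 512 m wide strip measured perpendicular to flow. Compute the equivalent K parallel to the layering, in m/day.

Flow is parallel to layering, so each bed carries its own Darcy discharge and the transmissivities add.
Σ(K_i·b_i) = 23.7×2.15 + 0.00515×6.29 + 0.663×13.4 = 59.87 m²/day.
Total thickness b = 21.84 m, so K_eq = Σ(K_i·b_i)/b = 2.741 m/day.

2.74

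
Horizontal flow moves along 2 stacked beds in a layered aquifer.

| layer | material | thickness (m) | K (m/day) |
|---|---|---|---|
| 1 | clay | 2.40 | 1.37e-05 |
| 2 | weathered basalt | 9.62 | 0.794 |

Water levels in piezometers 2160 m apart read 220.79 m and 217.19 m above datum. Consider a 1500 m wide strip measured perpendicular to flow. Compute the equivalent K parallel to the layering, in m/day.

Flow is parallel to layering, so each bed carries its own Darcy discharge and the transmissivities add.
Σ(K_i·b_i) = 1.37e-05×2.40 + 0.794×9.62 = 7.638 m²/day.
Total thickness b = 12.02 m, so K_eq = Σ(K_i·b_i)/b = 0.6355 m/day.

0.635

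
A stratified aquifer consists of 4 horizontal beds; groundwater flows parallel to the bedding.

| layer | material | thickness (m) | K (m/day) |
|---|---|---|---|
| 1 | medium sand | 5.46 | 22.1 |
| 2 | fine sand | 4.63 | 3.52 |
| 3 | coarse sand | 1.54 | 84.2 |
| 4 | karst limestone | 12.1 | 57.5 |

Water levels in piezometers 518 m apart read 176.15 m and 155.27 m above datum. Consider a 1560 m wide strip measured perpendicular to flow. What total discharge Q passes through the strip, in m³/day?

Flow is parallel to layering, so each bed carries its own Darcy discharge and the transmissivities add.
Σ(K_i·b_i) = 22.1×5.46 + 3.52×4.63 + 84.2×1.54 + 57.5×12.1 = 962.4 m²/day.
Hydraulic gradient i = (176.15 − 155.27) / 518 = 20.88 / 518 = 0.04031.
Q = Σ(K_i·b_i) · W · i = 962.4 × 1560 × 0.04031 = 60516 m³/day.

60500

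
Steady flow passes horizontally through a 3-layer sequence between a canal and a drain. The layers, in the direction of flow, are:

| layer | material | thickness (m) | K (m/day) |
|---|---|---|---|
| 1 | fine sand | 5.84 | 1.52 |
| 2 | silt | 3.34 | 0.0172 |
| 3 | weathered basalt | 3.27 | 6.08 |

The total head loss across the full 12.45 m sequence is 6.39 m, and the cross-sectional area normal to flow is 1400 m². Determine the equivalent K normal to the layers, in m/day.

Flow is perpendicular to layering, so the layers act in series and the equivalent K is the thickness-weighted harmonic mean.
Total thickness L = 5.84 + 3.34 + 3.27 = 12.45 m.
Σ(b_i/K_i) = 5.84/1.52 + 3.34/0.0172 + 3.27/6.08 = 198.6 d.
K_eq = L / Σ(b_i/K_i) = 12.45 / 198.6 = 0.06270 m/day.

0.0627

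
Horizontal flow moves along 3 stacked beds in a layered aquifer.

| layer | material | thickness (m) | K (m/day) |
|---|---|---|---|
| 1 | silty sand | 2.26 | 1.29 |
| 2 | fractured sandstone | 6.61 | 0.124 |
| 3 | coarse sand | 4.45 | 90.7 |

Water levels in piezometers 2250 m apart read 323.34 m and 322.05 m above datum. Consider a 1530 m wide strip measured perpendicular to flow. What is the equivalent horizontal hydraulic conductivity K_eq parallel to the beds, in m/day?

30.6

Flow is parallel to layering, so each bed carries its own Darcy discharge and the transmissivities add.
Σ(K_i·b_i) = 1.29×2.26 + 0.124×6.61 + 90.7×4.45 = 407.4 m²/day.
Total thickness b = 13.32 m, so K_eq = Σ(K_i·b_i)/b = 30.58 m/day.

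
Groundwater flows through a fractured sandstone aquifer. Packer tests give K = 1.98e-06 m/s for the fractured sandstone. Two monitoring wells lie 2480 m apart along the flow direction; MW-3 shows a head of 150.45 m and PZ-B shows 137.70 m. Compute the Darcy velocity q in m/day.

Convert K: 1.98e-06 m/s × 86400 = 0.1711 m/day.
Hydraulic gradient i = (150.45 − 137.70) / 2480 = 12.75 / 2480 = 0.005141.
Specific discharge q = K · i = 0.1711 × 0.005141 = 0.0008795 m/day.

0.000880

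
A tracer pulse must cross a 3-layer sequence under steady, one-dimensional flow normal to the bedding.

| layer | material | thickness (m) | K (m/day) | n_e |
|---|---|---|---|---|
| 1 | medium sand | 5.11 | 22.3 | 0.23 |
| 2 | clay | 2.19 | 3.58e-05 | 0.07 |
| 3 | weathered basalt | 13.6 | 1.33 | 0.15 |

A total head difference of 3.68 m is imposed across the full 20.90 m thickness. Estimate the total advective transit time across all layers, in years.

With flow normal to the layers, continuity requires the same specific discharge q through every layer.
Σ(b_i/K_i) = 5.11/22.3 + 2.19/3.58e-05 + 13.6/1.33 = 61184 d.
q = Δh / Σ(b_i/K_i) = 3.68 / 61184 = 6.015e-05 m/day.
In each layer the seepage velocity is v_i = q/n_i, so the layer transit time is t_i = b_i·n_i / q:
  layer 1 (medium sand): t_1 = 5.11 × 0.23 / 6.015e-05 = 19541 d
  layer 2 (clay): t_2 = 2.19 × 0.07 / 6.015e-05 = 2549 d
  layer 3 (weathered basalt): t_3 = 13.6 × 0.15 / 6.015e-05 = 33917 d
Total t = Σ t_i = 56006 days = 153.3 years.

153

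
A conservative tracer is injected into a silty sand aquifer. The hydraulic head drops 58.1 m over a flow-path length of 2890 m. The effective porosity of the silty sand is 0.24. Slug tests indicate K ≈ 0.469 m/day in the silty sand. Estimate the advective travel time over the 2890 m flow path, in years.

201

Hydraulic gradient i = Δh / L = 58.1 / 2890 = 0.02010.
Darcy flux q = K · i = 0.4690 × 0.02010 = 0.009429 m/day.
Seepage velocity v = q / n_e = 0.009429 / 0.24 = 0.03929 m/day.
Travel time t = L / v = 2890 / 0.03929 = 73563 days = 201.4 years.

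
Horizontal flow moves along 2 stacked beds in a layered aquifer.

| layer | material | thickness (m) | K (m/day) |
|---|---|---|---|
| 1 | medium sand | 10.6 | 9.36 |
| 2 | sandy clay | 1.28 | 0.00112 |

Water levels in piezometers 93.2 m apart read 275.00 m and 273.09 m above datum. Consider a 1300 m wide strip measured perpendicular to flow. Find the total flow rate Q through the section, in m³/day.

Flow is parallel to layering, so each bed carries its own Darcy discharge and the transmissivities add.
Σ(K_i·b_i) = 9.36×10.6 + 0.00112×1.28 = 99.22 m²/day.
Hydraulic gradient i = (275.00 − 273.09) / 93.2 = 1.91 / 93.2 = 0.02049.
Q = Σ(K_i·b_i) · W · i = 99.22 × 1300 × 0.02049 = 2643 m³/day.

2640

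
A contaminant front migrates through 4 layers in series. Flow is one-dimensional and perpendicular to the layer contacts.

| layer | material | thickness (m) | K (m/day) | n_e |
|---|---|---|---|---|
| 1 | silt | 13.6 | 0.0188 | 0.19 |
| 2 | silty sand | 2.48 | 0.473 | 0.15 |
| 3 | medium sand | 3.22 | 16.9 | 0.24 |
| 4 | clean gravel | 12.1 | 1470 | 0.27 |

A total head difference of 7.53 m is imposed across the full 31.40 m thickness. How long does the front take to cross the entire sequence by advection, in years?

With flow normal to the layers, continuity requires the same specific discharge q through every layer.
Σ(b_i/K_i) = 13.6/0.0188 + 2.48/0.473 + 3.22/16.9 + 12.1/1470 = 728.8 d.
q = Δh / Σ(b_i/K_i) = 7.53 / 728.8 = 0.01033 m/day.
In each layer the seepage velocity is v_i = q/n_i, so the layer transit time is t_i = b_i·n_i / q:
  layer 1 (silt): t_1 = 13.6 × 0.19 / 0.01033 = 250.1 d
  layer 2 (silty sand): t_2 = 2.48 × 0.15 / 0.01033 = 36.01 d
  layer 3 (medium sand): t_3 = 3.22 × 0.24 / 0.01033 = 74.80 d
  layer 4 (clean gravel): t_4 = 12.1 × 0.27 / 0.01033 = 316.2 d
Total t = Σ t_i = 677.1 days = 1.854 years.

1.85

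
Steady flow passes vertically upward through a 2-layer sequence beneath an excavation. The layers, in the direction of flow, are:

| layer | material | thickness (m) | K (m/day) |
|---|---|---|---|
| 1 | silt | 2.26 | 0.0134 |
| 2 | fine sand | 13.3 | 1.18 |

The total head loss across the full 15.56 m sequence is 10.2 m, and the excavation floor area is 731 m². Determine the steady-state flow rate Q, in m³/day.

41.4

Flow is perpendicular to layering, so the layers act in series and the equivalent K is the thickness-weighted harmonic mean.
Total thickness L = 2.26 + 13.3 = 15.56 m.
Σ(b_i/K_i) = 2.26/0.0134 + 13.3/1.18 = 179.9 d.
K_eq = L / Σ(b_i/K_i) = 15.56 / 179.9 = 0.08648 m/day.
Q = K_eq · A · (Δh/L) = 0.08648 × 731 × (10.2/15.56) = 41.44 m³/day.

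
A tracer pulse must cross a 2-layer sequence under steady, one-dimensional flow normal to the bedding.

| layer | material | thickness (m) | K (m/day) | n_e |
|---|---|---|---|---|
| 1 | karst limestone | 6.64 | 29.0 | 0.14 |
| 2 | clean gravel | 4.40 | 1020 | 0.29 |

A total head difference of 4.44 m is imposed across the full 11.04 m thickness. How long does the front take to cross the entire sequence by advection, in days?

0.116

With flow normal to the layers, continuity requires the same specific discharge q through every layer.
Σ(b_i/K_i) = 6.64/29.0 + 4.40/1020 = 0.2333 d.
q = Δh / Σ(b_i/K_i) = 4.44 / 0.2333 = 19.03 m/day.
In each layer the seepage velocity is v_i = q/n_i, so the layer transit time is t_i = b_i·n_i / q:
  layer 1 (karst limestone): t_1 = 6.64 × 0.14 / 19.03 = 0.04884 d
  layer 2 (clean gravel): t_2 = 4.40 × 0.29 / 19.03 = 0.06704 d
Total t = Σ t_i = 0.1159 days.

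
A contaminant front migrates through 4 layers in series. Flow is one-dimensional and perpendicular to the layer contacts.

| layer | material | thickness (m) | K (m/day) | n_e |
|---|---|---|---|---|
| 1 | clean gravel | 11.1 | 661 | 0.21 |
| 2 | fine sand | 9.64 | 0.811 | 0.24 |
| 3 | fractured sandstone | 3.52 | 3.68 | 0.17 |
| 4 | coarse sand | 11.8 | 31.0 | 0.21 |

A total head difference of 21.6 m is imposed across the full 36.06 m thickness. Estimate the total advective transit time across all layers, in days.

With flow normal to the layers, continuity requires the same specific discharge q through every layer.
Σ(b_i/K_i) = 11.1/661 + 9.64/0.811 + 3.52/3.68 + 11.8/31.0 = 13.24 d.
q = Δh / Σ(b_i/K_i) = 21.6 / 13.24 = 1.631 m/day.
In each layer the seepage velocity is v_i = q/n_i, so the layer transit time is t_i = b_i·n_i / q:
  layer 1 (clean gravel): t_1 = 11.1 × 0.21 / 1.631 = 1.429 d
  layer 2 (fine sand): t_2 = 9.64 × 0.24 / 1.631 = 1.418 d
  layer 3 (fractured sandstone): t_3 = 3.52 × 0.17 / 1.631 = 0.3668 d
  layer 4 (coarse sand): t_4 = 11.8 × 0.21 / 1.631 = 1.519 d
Total t = Σ t_i = 4.733 days.

4.73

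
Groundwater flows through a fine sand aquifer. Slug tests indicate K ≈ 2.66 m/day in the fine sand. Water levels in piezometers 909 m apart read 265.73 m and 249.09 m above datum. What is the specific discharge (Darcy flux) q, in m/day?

Hydraulic gradient i = (265.73 − 249.09) / 909 = 16.64 / 909 = 0.01831.
Specific discharge q = K · i = 2.660 × 0.01831 = 0.04869 m/day.

0.0487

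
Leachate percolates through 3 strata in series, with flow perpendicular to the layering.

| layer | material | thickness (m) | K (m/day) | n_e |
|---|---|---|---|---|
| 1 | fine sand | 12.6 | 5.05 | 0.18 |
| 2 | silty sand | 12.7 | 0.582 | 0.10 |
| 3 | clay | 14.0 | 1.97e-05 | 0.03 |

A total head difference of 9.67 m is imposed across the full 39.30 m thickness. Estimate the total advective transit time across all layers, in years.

With flow normal to the layers, continuity requires the same specific discharge q through every layer.
Σ(b_i/K_i) = 12.6/5.05 + 12.7/0.582 + 14.0/1.97e-05 = 7.107e+05 d.
q = Δh / Σ(b_i/K_i) = 9.67 / 7.107e+05 = 1.361e-05 m/day.
In each layer the seepage velocity is v_i = q/n_i, so the layer transit time is t_i = b_i·n_i / q:
  layer 1 (fine sand): t_1 = 12.6 × 0.18 / 1.361e-05 = 1.667e+05 d
  layer 2 (silty sand): t_2 = 12.7 × 0.10 / 1.361e-05 = 93337 d
  layer 3 (clay): t_3 = 14.0 × 0.03 / 1.361e-05 = 30867 d
Total t = Σ t_i = 2.909e+05 days = 796.4 years.

796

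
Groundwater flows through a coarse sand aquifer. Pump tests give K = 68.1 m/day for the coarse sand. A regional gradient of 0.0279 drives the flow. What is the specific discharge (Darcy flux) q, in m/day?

1.90

Hydraulic gradient i = 0.0279.
Specific discharge q = K · i = 68.10 × 0.02790 = 1.900 m/day.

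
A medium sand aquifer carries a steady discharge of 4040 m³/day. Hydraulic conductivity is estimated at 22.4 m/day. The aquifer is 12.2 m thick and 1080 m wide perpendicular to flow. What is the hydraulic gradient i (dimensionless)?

0.0137

Cross-sectional area A = 1080 × 12.2 = 13176 m².
From Q = K·A·i, i = Q / (K·A) = 4040 / (22.40 × 13176) = 0.01369.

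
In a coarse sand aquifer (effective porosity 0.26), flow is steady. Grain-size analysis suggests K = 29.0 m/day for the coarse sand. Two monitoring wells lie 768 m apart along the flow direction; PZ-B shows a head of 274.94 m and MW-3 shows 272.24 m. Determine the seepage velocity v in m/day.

0.392

Hydraulic gradient i = (274.94 − 272.24) / 768 = 2.7 / 768 = 0.003516.
Darcy flux q = K · i = 29.00 × 0.003516 = 0.1020 m/day.
Seepage velocity v = q / n_e = 0.1020 / 0.26 = 0.3921 m/day.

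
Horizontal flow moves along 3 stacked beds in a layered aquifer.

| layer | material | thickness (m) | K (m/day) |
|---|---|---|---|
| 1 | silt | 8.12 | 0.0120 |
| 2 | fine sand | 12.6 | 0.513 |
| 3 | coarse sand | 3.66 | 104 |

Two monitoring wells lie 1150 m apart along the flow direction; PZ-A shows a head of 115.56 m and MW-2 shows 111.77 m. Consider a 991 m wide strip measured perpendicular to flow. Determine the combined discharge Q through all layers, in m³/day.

1260

Flow is parallel to layering, so each bed carries its own Darcy discharge and the transmissivities add.
Σ(K_i·b_i) = 0.0120×8.12 + 0.513×12.6 + 104×3.66 = 387.2 m²/day.
Hydraulic gradient i = (115.56 − 111.77) / 1150 = 3.79 / 1150 = 0.003296.
Q = Σ(K_i·b_i) · W · i = 387.2 × 991 × 0.003296 = 1265 m³/day.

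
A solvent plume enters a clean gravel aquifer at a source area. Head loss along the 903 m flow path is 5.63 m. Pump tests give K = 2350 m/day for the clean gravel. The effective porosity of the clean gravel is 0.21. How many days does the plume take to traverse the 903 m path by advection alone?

12.9

Hydraulic gradient i = Δh / L = 5.63 / 903 = 0.006235.
Darcy flux q = K · i = 2350 × 0.006235 = 14.65 m/day.
Seepage velocity v = q / n_e = 14.65 / 0.21 = 69.77 m/day.
Travel time t = L / v = 903 / 69.77 = 12.94 days.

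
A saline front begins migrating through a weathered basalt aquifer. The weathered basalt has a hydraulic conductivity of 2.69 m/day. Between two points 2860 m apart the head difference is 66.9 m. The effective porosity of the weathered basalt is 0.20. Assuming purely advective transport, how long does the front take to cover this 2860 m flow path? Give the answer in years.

24.9

Hydraulic gradient i = Δh / L = 66.9 / 2860 = 0.02339.
Darcy flux q = K · i = 2.690 × 0.02339 = 0.06292 m/day.
Seepage velocity v = q / n_e = 0.06292 / 0.20 = 0.3146 m/day.
Travel time t = L / v = 2860 / 0.3146 = 9090 days = 24.89 years.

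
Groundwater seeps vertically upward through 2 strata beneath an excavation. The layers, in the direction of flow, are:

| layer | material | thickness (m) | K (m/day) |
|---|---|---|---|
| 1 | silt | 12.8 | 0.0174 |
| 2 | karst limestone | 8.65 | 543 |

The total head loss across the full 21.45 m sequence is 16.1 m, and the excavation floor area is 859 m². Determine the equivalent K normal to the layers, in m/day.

Flow is perpendicular to layering, so the layers act in series and the equivalent K is the thickness-weighted harmonic mean.
Total thickness L = 12.8 + 8.65 = 21.45 m.
Σ(b_i/K_i) = 12.8/0.0174 + 8.65/543 = 735.6 d.
K_eq = L / Σ(b_i/K_i) = 21.45 / 735.6 = 0.02916 m/day.

0.0292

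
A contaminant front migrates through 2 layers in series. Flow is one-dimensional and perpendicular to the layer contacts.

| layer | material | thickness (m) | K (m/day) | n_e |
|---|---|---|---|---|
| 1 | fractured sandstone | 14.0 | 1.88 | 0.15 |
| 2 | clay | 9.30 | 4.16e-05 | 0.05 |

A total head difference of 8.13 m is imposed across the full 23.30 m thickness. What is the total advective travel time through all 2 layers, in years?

193

With flow normal to the layers, continuity requires the same specific discharge q through every layer.
Σ(b_i/K_i) = 14.0/1.88 + 9.30/4.16e-05 = 2.236e+05 d.
q = Δh / Σ(b_i/K_i) = 8.13 / 2.236e+05 = 3.637e-05 m/day.
In each layer the seepage velocity is v_i = q/n_i, so the layer transit time is t_i = b_i·n_i / q:
  layer 1 (fractured sandstone): t_1 = 14.0 × 0.15 / 3.637e-05 = 57747 d
  layer 2 (clay): t_2 = 9.30 × 0.05 / 3.637e-05 = 12787 d
Total t = Σ t_i = 70534 days = 193.1 years.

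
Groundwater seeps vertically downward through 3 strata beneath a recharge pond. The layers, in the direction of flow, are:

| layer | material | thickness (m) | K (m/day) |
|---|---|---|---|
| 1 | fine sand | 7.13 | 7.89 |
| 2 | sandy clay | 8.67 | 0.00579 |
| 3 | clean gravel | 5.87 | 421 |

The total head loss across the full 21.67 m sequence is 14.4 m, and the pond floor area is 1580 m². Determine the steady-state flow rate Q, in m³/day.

15.2

Flow is perpendicular to layering, so the layers act in series and the equivalent K is the thickness-weighted harmonic mean.
Total thickness L = 7.13 + 8.67 + 5.87 = 21.67 m.
Σ(b_i/K_i) = 7.13/7.89 + 8.67/0.00579 + 5.87/421 = 1498 d.
K_eq = L / Σ(b_i/K_i) = 21.67 / 1498 = 0.01446 m/day.
Q = K_eq · A · (Δh/L) = 0.01446 × 1580 × (14.4/21.67) = 15.18 m³/day.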